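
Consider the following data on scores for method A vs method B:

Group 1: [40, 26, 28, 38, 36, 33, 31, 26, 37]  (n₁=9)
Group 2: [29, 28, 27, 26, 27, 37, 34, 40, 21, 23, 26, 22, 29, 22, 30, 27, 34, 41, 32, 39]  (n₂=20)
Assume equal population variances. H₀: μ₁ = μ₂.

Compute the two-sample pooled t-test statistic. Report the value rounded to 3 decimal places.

test statistic = 1.304

x̄₁=32.778, s₁=5.310, n₁=9
x̄₂=29.700, s₂=6.105, n₂=20
s_p² = [8·5.310² + 19·6.105²]/27 = 34.5835
SE = √(s_p²·(1/9+1/20)) = 2.3605
t = (32.778−29.700)/2.3605 = 1.3039
df = 27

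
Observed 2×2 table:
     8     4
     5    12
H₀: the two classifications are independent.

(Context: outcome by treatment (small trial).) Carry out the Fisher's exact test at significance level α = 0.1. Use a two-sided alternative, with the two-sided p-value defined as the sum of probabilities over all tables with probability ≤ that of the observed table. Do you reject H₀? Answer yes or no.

Margins: r₁=12, r₂=17, c₁=13, c₂=16, n=29
p_obs = C(12,8)·C(17,5)/C(29,13); sum pmf over tables with pmf ≤ p_obs
p-value (two-sided) = 0.06670
At α=0.1: p < α → reject H₀

reject H₀: yes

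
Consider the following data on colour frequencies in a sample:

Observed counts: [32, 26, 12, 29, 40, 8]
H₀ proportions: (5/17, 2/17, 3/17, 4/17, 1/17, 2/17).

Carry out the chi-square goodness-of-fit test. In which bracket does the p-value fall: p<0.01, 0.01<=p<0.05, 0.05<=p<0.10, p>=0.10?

n = 147; E_i = n·p_i = [43.24, 17.29, 25.94, 34.59, 8.65, 17.29]
χ² = (32−43.24)²/43.24 + (26−17.29)²/17.29 + (12−25.94)²/25.94 + (29−34.59)²/34.59 + (40−8.65)²/8.65 + (8−17.29)²/17.29 = 134.3731
df = 5
p-value (upper-tail) = 0.00000
→ bracket: p<0.01

p-value bracket: p<0.01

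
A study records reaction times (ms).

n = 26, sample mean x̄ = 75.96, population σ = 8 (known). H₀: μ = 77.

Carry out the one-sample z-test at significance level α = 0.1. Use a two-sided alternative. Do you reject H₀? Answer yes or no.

reject H₀: no

SE = σ/√n = 8/√26 = 1.5689
z = (x̄−μ₀)/SE = (75.96−77)/1.5689 = -0.6629
p-value (two-sided) = 0.50741
At α=0.1: p ≥ α → fail to reject H₀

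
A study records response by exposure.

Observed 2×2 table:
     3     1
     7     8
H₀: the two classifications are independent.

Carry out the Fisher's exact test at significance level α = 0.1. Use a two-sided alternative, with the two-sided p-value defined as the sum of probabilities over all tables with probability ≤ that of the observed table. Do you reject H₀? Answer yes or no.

reject H₀: no

Margins: r₁=4, r₂=15, c₁=10, c₂=9, n=19
p_obs = C(4,3)·C(15,7)/C(19,10); sum pmf over tables with pmf ≤ p_obs
p-value (two-sided) = 0.58204
At α=0.1: p ≥ α → fail to reject H₀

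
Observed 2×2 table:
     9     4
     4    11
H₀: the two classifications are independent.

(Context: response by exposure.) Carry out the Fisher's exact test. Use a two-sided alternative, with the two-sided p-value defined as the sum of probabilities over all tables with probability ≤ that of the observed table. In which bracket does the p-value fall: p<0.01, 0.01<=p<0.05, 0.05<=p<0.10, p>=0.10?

Margins: r₁=13, r₂=15, c₁=13, c₂=15, n=28
p_obs = C(13,9)·C(15,4)/C(28,13); sum pmf over tables with pmf ≤ p_obs
p-value (two-sided) = 0.05571
→ bracket: 0.05<=p<0.10

p-value bracket: 0.05<=p<0.10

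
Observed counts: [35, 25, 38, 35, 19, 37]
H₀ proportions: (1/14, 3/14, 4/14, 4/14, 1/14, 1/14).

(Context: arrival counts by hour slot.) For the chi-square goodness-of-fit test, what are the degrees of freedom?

df = k − 1 = 6 − 1 = 5

degrees of freedom = 5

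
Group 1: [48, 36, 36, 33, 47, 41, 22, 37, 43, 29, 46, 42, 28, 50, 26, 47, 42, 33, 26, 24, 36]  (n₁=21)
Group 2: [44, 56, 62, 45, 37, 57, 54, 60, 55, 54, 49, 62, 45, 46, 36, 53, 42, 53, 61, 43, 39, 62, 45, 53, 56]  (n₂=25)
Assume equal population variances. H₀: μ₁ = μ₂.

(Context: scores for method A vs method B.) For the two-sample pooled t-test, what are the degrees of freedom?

df = n₁ + n₂ − 2 = 21 + 25 − 2 = 44

degrees of freedom = 44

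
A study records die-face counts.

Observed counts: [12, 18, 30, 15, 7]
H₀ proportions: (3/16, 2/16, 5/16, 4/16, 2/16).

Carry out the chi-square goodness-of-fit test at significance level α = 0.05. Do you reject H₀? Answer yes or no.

reject H₀: yes

n = 82; E_i = n·p_i = [15.38, 10.25, 25.62, 20.50, 10.25]
χ² = (12−15.38)²/15.38 + (18−10.25)²/10.25 + (30−25.62)²/25.62 + (15−20.50)²/20.50 + (7−10.25)²/10.25 = 9.8537
df = 4
p-value (upper-tail) = 0.04297
At α=0.05: p < α → reject H₀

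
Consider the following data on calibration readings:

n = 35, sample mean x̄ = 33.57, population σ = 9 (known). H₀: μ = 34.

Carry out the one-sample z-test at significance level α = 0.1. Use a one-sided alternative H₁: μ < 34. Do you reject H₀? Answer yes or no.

reject H₀: no

SE = σ/√n = 9/√35 = 1.5213
z = (x̄−μ₀)/SE = (33.57−34)/1.5213 = -0.2827
p-value (one-sided, H₁ less) = 0.38872
At α=0.1: p ≥ α → fail to reject H₀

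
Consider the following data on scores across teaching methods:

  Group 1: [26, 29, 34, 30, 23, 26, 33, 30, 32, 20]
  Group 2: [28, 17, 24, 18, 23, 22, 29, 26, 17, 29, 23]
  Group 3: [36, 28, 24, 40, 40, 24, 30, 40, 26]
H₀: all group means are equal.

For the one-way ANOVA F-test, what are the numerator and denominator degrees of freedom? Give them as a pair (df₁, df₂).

degrees of freedom = [2, 27]

k = 3 groups, N = 30 total
df = (k−1, N−k) = (3−1, 30−3) = (2, 27)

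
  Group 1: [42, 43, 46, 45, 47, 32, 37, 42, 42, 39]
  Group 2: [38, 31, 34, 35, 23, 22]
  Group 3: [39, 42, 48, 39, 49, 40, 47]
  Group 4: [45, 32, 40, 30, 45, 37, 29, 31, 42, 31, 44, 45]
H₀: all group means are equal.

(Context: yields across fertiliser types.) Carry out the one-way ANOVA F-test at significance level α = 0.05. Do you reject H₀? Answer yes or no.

reject H₀: yes

Group means [41.50, 30.50, 43.43, 37.58], grand mean 38.657
SSB = Σnᵢ(x̄ᵢ−x̄)² = 653.255; SSW = ΣΣ(x−x̄ᵢ)² = 998.631
MSB = 653.255/3 = 217.7516; MSW = 998.631/31 = 32.2139
F = MSB/MSW = 6.7596
df = (3, 31)
p-value (upper-tail) = 0.00122
At α=0.05: p < α → reject H₀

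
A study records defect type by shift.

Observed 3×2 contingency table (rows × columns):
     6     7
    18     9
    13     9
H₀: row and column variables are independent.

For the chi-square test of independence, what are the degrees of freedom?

df = (r−1)(c−1) = (3−1)·(2−1) = 2

degrees of freedom = 2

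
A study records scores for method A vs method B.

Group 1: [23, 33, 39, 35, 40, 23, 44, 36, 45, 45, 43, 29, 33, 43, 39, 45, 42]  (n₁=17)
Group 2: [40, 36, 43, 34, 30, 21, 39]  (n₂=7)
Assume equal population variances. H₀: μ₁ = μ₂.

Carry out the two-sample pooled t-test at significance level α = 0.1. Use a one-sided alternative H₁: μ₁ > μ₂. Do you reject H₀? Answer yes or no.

reject H₀: no

x̄₁=37.471, s₁=7.264, n₁=17
x̄₂=34.714, s₂=7.387, n₂=7
s_p² = [16·7.264² + 6·7.387²]/22 = 53.2574
SE = √(s_p²·(1/17+1/7)) = 3.2773
t = (37.471−34.714)/3.2773 = 0.8410
df = 22
p-value (one-sided, H₁ greater) = 0.20469
At α=0.1: p ≥ α → fail to reject H₀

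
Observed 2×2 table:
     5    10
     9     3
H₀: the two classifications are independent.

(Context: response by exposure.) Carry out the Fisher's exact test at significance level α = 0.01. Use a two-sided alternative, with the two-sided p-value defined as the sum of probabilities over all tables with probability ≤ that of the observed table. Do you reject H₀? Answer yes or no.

reject H₀: no

Margins: r₁=15, r₂=12, c₁=14, c₂=13, n=27
p_obs = C(15,5)·C(12,9)/C(27,14); sum pmf over tables with pmf ≤ p_obs
p-value (two-sided) = 0.05424
At α=0.01: p ≥ α → fail to reject H₀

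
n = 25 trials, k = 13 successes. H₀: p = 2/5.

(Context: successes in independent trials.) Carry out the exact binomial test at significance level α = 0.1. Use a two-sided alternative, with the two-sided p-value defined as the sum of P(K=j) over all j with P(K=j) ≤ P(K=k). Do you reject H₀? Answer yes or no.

Exact binomial: n=25, k=13, p₀=2/5=0.4000
P(X=j) = C(n,j)·p₀^j·(1−p₀)^(n−j); p = Σ P(X=j) over j with P(X=j) ≤ P(X=13)
p-value (two-sided) = 0.22733
At α=0.1: p ≥ α → fail to reject H₀

reject H₀: no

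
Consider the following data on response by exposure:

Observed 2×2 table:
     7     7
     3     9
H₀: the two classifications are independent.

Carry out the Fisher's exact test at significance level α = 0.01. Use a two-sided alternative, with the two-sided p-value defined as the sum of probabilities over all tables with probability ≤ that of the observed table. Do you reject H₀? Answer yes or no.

reject H₀: no

Margins: r₁=14, r₂=12, c₁=10, c₂=16, n=26
p_obs = C(14,7)·C(12,3)/C(26,10); sum pmf over tables with pmf ≤ p_obs
p-value (two-sided) = 0.24752
At α=0.01: p ≥ α → fail to reject H₀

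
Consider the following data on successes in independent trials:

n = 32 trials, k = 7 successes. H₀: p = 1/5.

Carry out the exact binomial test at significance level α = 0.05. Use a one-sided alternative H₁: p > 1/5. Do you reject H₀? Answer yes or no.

Exact binomial: n=32, k=7, p₀=1/5=0.2000
P(X≥7) from Σ C(n,i)·p₀^i·(1−p₀)^(n−i)
p-value (one-sided, H₁ greater) = 0.46453
At α=0.05: p ≥ α → fail to reject H₀

reject H₀: no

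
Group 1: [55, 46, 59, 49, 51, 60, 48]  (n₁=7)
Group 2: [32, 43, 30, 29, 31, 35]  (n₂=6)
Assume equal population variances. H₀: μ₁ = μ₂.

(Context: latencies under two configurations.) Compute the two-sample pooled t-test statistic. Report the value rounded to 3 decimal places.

x̄₁=52.571, s₁=5.503, n₁=7
x̄₂=33.333, s₂=5.164, n₂=6
s_p² = [6·5.503² + 5·5.164²]/11 = 28.6407
SE = √(s_p²·(1/7+1/6)) = 2.9774
t = (52.571−33.333)/2.9774 = 6.4614
df = 11

test statistic = 6.461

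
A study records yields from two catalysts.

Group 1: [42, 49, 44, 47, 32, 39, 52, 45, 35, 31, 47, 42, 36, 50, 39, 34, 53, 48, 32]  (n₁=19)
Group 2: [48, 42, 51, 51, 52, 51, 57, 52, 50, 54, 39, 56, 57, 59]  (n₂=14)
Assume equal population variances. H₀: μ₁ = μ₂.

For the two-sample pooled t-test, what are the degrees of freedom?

degrees of freedom = 31

df = n₁ + n₂ − 2 = 19 + 14 − 2 = 31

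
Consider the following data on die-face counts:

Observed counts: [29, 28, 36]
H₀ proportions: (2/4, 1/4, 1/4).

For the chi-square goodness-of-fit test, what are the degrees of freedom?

degrees of freedom = 2

df = k − 1 = 3 − 1 = 2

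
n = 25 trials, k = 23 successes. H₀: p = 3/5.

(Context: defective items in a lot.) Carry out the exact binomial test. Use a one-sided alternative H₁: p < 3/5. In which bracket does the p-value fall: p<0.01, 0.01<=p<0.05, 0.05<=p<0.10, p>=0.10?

p-value bracket: p>=0.10

Exact binomial: n=25, k=23, p₀=3/5=0.6000
P(X≤23) from Σ C(n,i)·p₀^i·(1−p₀)^(n−i)
p-value (one-sided, H₁ less) = 0.99995
→ bracket: p>=0.10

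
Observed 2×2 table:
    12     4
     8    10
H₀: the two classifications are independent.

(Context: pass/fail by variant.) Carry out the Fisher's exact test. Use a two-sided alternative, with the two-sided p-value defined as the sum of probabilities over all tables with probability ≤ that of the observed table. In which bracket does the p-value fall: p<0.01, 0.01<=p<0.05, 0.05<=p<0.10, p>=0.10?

p-value bracket: 0.05<=p<0.10

Margins: r₁=16, r₂=18, c₁=20, c₂=14, n=34
p_obs = C(16,12)·C(18,8)/C(34,20); sum pmf over tables with pmf ≤ p_obs
p-value (two-sided) = 0.09209
→ bracket: 0.05<=p<0.10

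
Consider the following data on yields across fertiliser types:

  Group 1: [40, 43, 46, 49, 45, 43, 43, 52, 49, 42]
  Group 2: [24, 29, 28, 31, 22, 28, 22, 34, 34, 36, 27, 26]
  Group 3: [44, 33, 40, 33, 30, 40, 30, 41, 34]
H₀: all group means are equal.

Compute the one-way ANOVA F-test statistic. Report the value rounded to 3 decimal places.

Group means [45.20, 28.42, 36.11], grand mean 36.065
SSB = Σnᵢ(x̄ᵢ−x̄)² = 1536.465; SSW = ΣΣ(x−x̄ᵢ)² = 579.406
MSB = 1536.465/2 = 768.2327; MSW = 579.406/28 = 20.6931
F = MSB/MSW = 37.1251
df = (2, 28)

test statistic = 37.125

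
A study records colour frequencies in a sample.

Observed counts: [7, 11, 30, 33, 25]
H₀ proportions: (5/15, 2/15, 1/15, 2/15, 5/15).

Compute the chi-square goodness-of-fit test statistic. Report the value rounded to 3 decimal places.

n = 106; E_i = n·p_i = [35.33, 14.13, 7.07, 14.13, 35.33]
χ² = (7−35.33)²/35.33 + (11−14.13)²/14.13 + (30−7.07)²/7.07 + (33−14.13)²/14.13 + (25−35.33)²/35.33 = 126.0472
df = 4

test statistic = 126.047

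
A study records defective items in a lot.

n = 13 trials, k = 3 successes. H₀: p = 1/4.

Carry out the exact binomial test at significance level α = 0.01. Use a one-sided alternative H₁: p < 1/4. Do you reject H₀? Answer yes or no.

reject H₀: no

Exact binomial: n=13, k=3, p₀=1/4=0.2500
P(X≤3) from Σ C(n,i)·p₀^i·(1−p₀)^(n−i)
p-value (one-sided, H₁ less) = 0.58425
At α=0.01: p ≥ α → fail to reject H₀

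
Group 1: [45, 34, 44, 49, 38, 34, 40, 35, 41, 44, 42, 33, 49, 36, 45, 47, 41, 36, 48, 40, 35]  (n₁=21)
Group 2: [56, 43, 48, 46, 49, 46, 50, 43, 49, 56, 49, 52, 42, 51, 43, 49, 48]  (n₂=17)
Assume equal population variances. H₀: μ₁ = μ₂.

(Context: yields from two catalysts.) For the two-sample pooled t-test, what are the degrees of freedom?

degrees of freedom = 36

df = n₁ + n₂ − 2 = 21 + 17 − 2 = 36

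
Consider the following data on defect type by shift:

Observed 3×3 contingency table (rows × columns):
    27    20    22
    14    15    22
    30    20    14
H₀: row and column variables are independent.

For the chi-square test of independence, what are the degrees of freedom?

df = (r−1)(c−1) = (3−1)·(3−1) = 4

degrees of freedom = 4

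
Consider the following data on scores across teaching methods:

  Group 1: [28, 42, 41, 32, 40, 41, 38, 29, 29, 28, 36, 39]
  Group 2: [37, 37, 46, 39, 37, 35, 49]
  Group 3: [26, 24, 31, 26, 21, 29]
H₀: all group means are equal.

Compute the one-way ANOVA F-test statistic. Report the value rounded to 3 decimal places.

test statistic = 11.978

Group means [35.25, 40.00, 26.17], grand mean 34.400
SSB = Σnᵢ(x̄ᵢ−x̄)² = 634.917; SSW = ΣΣ(x−x̄ᵢ)² = 583.083
MSB = 634.917/2 = 317.4583; MSW = 583.083/22 = 26.5038
F = MSB/MSW = 11.9778
df = (2, 22)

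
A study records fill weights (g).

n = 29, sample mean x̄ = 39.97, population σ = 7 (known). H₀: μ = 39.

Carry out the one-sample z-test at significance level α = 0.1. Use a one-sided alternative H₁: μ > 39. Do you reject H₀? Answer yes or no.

reject H₀: no

SE = σ/√n = 7/√29 = 1.2999
z = (x̄−μ₀)/SE = (39.97−39)/1.2999 = 0.7462
p-value (one-sided, H₁ greater) = 0.22776
At α=0.1: p ≥ α → fail to reject H₀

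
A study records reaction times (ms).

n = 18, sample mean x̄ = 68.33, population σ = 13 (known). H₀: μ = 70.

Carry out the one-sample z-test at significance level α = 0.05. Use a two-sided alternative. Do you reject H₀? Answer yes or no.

reject H₀: no

SE = σ/√n = 13/√18 = 3.0641
z = (x̄−μ₀)/SE = (68.33−70)/3.0641 = -0.5450
p-value (two-sided) = 0.58574
At α=0.05: p ≥ α → fail to reject H₀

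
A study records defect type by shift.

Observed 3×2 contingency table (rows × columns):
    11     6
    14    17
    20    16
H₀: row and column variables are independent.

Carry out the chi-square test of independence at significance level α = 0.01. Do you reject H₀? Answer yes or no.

Row totals [17, 31, 36], col totals [45, 39], n=84
χ² = (11−9.11)²/9.11 + (6−7.89)²/7.89 + (14−16.61)²/16.61 + (17−14.39)²/14.39 + (20−19.29)²/19.29 + (16−16.71)²/16.71 = 1.7859
df = 2
p-value (upper-tail) = 0.40945
At α=0.01: p ≥ α → fail to reject H₀

reject H₀: no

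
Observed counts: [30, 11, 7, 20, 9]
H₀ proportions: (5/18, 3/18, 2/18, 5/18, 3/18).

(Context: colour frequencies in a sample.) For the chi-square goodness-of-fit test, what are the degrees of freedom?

df = k − 1 = 5 − 1 = 4

degrees of freedom = 4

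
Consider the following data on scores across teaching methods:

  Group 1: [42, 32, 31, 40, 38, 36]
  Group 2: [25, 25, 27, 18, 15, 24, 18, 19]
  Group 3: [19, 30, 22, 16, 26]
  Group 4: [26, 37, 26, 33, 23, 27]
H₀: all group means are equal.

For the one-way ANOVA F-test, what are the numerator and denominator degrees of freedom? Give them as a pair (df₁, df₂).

k = 4 groups, N = 25 total
df = (k−1, N−k) = (4−1, 25−4) = (3, 21)

degrees of freedom = [3, 21]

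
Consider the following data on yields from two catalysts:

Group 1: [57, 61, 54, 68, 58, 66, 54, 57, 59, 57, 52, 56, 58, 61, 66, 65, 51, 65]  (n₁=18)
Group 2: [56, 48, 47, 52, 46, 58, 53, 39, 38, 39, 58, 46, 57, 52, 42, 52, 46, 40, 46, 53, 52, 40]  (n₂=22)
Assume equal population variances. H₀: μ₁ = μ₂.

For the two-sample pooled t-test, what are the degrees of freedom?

df = n₁ + n₂ − 2 = 18 + 22 − 2 = 38

degrees of freedom = 38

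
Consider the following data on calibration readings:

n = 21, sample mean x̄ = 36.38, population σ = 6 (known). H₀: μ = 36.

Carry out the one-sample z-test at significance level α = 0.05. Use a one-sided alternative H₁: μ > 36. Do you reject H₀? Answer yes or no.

reject H₀: no

SE = σ/√n = 6/√21 = 1.3093
z = (x̄−μ₀)/SE = (36.38−36)/1.3093 = 0.2902
p-value (one-sided, H₁ greater) = 0.38582
At α=0.05: p ≥ α → fail to reject H₀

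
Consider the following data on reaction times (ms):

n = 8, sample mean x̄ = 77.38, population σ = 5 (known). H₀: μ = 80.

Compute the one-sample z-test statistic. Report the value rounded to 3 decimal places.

test statistic = -1.482

SE = σ/√n = 5/√8 = 1.7678
z = (x̄−μ₀)/SE = (77.38−80)/1.7678 = -1.4821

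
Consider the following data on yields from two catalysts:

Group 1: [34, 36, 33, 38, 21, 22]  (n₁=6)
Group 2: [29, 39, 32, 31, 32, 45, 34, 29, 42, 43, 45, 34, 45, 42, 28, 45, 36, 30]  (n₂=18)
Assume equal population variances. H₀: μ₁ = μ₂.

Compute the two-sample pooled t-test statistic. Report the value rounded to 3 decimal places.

test statistic = -1.930

x̄₁=30.667, s₁=7.312, n₁=6
x̄₂=36.722, s₂=6.452, n₂=18
s_p² = [5·7.312² + 17·6.452²]/22 = 44.3157
SE = √(s_p²·(1/6+1/18)) = 3.1381
t = (30.667−36.722)/3.1381 = -1.9297
df = 22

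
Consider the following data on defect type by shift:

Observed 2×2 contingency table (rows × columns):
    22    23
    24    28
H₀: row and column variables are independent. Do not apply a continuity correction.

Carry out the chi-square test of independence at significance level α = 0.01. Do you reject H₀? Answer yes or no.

Row totals [45, 52], col totals [46, 51], n=97
χ² = (22−21.34)²/21.34 + (23−23.66)²/23.66 + (24−24.66)²/24.66 + (28−27.34)²/27.34 = 0.0724
df = 1
p-value (upper-tail) = 0.78791
At α=0.01: p ≥ α → fail to reject H₀

reject H₀: no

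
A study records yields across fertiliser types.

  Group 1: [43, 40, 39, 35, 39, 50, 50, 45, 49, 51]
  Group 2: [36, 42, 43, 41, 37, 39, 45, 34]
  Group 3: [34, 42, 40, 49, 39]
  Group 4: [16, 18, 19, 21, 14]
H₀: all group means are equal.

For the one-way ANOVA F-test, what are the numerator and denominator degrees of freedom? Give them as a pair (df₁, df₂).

degrees of freedom = [3, 24]

k = 4 groups, N = 28 total
df = (k−1, N−k) = (4−1, 28−4) = (3, 24)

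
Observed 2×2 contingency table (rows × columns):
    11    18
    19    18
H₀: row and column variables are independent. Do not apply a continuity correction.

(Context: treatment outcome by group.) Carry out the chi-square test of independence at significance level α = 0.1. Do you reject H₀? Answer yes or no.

Row totals [29, 37], col totals [30, 36], n=66
χ² = (11−13.18)²/13.18 + (18−15.82)²/15.82 + (19−16.82)²/16.82 + (18−20.18)²/20.18 = 1.1810
df = 1
p-value (upper-tail) = 0.27715
At α=0.1: p ≥ α → fail to reject H₀

reject H₀: no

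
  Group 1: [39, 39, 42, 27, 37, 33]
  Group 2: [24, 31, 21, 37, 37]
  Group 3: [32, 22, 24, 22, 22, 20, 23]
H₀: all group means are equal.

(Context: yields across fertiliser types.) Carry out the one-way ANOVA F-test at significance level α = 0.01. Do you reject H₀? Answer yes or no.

Group means [36.17, 30.00, 23.57], grand mean 29.556
SSB = Σnᵢ(x̄ᵢ−x̄)² = 513.897; SSW = ΣΣ(x−x̄ᵢ)² = 452.548
MSB = 513.897/2 = 256.9484; MSW = 452.548/15 = 30.1698
F = MSB/MSW = 8.5167
df = (2, 15)
p-value (upper-tail) = 0.00338
At α=0.01: p < α → reject H₀

reject H₀: yes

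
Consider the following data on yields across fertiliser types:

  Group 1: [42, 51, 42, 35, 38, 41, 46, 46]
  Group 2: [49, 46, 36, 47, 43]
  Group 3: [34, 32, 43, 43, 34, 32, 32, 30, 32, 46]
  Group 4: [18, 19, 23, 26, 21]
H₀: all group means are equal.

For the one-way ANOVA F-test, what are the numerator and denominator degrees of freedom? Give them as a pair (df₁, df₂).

degrees of freedom = [3, 24]

k = 4 groups, N = 28 total
df = (k−1, N−k) = (4−1, 28−4) = (3, 24)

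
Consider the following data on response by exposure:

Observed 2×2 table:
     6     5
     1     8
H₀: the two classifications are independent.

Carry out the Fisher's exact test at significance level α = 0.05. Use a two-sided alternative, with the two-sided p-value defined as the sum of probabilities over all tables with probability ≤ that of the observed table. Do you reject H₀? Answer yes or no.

reject H₀: no

Margins: r₁=11, r₂=9, c₁=7, c₂=13, n=20
p_obs = C(11,6)·C(9,1)/C(20,7); sum pmf over tables with pmf ≤ p_obs
p-value (two-sided) = 0.07028
At α=0.05: p ≥ α → fail to reject H₀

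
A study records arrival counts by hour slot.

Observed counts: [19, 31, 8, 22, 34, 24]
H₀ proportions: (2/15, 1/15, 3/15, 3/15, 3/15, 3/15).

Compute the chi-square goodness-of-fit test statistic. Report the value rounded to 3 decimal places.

test statistic = 68.685

n = 138; E_i = n·p_i = [18.40, 9.20, 27.60, 27.60, 27.60, 27.60]
χ² = (19−18.40)²/18.40 + (31−9.20)²/9.20 + (8−27.60)²/27.60 + (22−27.60)²/27.60 + (34−27.60)²/27.60 + (24−27.60)²/27.60 = 68.6848
df = 5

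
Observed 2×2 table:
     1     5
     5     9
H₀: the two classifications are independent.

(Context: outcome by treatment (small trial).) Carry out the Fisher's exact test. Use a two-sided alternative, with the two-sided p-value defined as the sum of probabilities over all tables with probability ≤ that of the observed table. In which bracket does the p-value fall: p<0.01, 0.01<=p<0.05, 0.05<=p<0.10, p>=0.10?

Margins: r₁=6, r₂=14, c₁=6, c₂=14, n=20
p_obs = C(6,1)·C(14,5)/C(20,6); sum pmf over tables with pmf ≤ p_obs
p-value (two-sided) = 0.61262
→ bracket: p>=0.10

p-value bracket: p>=0.10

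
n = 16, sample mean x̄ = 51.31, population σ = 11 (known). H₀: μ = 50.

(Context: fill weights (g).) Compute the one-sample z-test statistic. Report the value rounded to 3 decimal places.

SE = σ/√n = 11/√16 = 2.7500
z = (x̄−μ₀)/SE = (51.31−50)/2.7500 = 0.4764

test statistic = 0.476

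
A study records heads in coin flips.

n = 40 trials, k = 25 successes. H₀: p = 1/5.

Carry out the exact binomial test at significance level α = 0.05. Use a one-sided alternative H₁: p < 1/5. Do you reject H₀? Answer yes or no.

Exact binomial: n=40, k=25, p₀=1/5=0.2000
P(X≤25) from Σ C(n,i)·p₀^i·(1−p₀)^(n−i)
p-value (one-sided, H₁ less) = 1.00000
At α=0.05: p ≥ α → fail to reject H₀

reject H₀: no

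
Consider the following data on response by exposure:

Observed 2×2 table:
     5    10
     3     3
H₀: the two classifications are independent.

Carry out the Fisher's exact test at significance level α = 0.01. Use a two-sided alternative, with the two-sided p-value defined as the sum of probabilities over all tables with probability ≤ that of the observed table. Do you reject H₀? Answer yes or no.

Margins: r₁=15, r₂=6, c₁=8, c₂=13, n=21
p_obs = C(15,5)·C(6,3)/C(21,8); sum pmf over tables with pmf ≤ p_obs
p-value (two-sided) = 0.63106
At α=0.01: p ≥ α → fail to reject H₀

reject H₀: no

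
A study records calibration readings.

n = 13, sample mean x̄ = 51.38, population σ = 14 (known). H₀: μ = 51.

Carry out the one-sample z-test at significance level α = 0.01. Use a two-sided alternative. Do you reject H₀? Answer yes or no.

SE = σ/√n = 14/√13 = 3.8829
z = (x̄−μ₀)/SE = (51.38−51)/3.8829 = 0.0979
p-value (two-sided) = 0.92204
At α=0.01: p ≥ α → fail to reject H₀

reject H₀: no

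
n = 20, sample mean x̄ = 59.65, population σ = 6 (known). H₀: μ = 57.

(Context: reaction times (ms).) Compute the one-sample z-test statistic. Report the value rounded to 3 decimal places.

SE = σ/√n = 6/√20 = 1.3416
z = (x̄−μ₀)/SE = (59.65−57)/1.3416 = 1.9752

test statistic = 1.975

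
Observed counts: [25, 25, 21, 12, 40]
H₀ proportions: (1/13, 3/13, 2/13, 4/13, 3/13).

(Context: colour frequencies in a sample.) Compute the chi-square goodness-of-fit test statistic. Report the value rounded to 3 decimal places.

n = 123; E_i = n·p_i = [9.46, 28.38, 18.92, 37.85, 28.38]
χ² = (25−9.46)²/9.46 + (25−28.38)²/28.38 + (21−18.92)²/18.92 + (12−37.85)²/37.85 + (40−28.38)²/28.38 = 48.5542
df = 4

test statistic = 48.554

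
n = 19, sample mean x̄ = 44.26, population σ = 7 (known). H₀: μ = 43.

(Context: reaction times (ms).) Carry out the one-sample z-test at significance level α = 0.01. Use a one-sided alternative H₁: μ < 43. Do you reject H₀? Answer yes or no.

reject H₀: no

SE = σ/√n = 7/√19 = 1.6059
z = (x̄−μ₀)/SE = (44.26−43)/1.6059 = 0.7846
p-value (one-sided, H₁ less) = 0.78366
At α=0.01: p ≥ α → fail to reject H₀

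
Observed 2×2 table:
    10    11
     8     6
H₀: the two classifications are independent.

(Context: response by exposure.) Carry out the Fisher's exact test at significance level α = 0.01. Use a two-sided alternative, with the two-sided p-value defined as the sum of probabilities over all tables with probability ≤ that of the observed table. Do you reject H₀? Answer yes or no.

Margins: r₁=21, r₂=14, c₁=18, c₂=17, n=35
p_obs = C(21,10)·C(14,8)/C(35,18); sum pmf over tables with pmf ≤ p_obs
p-value (two-sided) = 0.73322
At α=0.01: p ≥ α → fail to reject H₀

reject H₀: no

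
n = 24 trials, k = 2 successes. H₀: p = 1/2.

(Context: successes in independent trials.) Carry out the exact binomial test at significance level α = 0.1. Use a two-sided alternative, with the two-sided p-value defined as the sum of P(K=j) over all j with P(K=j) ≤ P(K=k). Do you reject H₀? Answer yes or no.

reject H₀: yes

Exact binomial: n=24, k=2, p₀=1/2=0.5000
P(X=j) = C(n,j)·p₀^j·(1−p₀)^(n−j); p = Σ P(X=j) over j with P(X=j) ≤ P(X=2)
p-value (two-sided) = 0.00004
At α=0.1: p < α → reject H₀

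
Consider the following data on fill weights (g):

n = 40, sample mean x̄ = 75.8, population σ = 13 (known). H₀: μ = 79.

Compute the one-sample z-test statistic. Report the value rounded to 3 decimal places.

test statistic = -1.557

SE = σ/√n = 13/√40 = 2.0555
z = (x̄−μ₀)/SE = (75.8−79)/2.0555 = -1.5568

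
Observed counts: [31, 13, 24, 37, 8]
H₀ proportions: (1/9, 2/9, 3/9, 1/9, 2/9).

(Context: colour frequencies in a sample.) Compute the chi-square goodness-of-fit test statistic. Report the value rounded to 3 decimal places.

test statistic = 97.146

n = 113; E_i = n·p_i = [12.56, 25.11, 37.67, 12.56, 25.11]
χ² = (31−12.56)²/12.56 + (13−25.11)²/25.11 + (24−37.67)²/37.67 + (37−12.56)²/12.56 + (8−25.11)²/25.11 = 97.1460
df = 4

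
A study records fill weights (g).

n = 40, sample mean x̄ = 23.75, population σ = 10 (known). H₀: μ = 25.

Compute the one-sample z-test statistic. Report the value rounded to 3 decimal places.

test statistic = -0.791

SE = σ/√n = 10/√40 = 1.5811
z = (x̄−μ₀)/SE = (23.75−25)/1.5811 = -0.7906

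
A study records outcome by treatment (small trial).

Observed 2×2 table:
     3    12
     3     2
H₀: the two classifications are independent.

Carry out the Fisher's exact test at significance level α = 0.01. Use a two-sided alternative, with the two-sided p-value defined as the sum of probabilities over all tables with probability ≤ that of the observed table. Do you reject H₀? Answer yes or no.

Margins: r₁=15, r₂=5, c₁=6, c₂=14, n=20
p_obs = C(15,3)·C(5,3)/C(20,6); sum pmf over tables with pmf ≤ p_obs
p-value (two-sided) = 0.13132
At α=0.01: p ≥ α → fail to reject H₀

reject H₀: no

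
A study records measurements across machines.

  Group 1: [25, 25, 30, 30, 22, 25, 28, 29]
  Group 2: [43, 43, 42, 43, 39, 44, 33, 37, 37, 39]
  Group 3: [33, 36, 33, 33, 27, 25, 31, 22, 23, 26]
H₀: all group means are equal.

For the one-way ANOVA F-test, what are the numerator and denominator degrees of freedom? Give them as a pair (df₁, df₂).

degrees of freedom = [2, 25]

k = 3 groups, N = 28 total
df = (k−1, N−k) = (3−1, 28−3) = (2, 25)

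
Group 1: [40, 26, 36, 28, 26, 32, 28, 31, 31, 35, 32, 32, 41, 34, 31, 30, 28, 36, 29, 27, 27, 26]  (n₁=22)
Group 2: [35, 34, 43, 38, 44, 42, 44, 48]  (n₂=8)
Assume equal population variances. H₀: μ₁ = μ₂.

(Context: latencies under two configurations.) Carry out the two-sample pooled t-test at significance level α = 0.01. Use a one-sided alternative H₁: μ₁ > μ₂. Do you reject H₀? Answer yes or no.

reject H₀: no

x̄₁=31.182, s₁=4.349, n₁=22
x̄₂=41.000, s₂=4.870, n₂=8
s_p² = [21·4.349² + 7·4.870²]/28 = 20.1169
SE = √(s_p²·(1/22+1/8)) = 1.8518
t = (31.182−41.000)/1.8518 = -5.3021
df = 28
p-value (one-sided, H₁ greater) = 0.99999
At α=0.01: p ≥ α → fail to reject H₀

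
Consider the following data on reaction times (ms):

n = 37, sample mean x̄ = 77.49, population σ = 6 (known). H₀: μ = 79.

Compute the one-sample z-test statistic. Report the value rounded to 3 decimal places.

test statistic = -1.531

SE = σ/√n = 6/√37 = 0.9864
z = (x̄−μ₀)/SE = (77.49−79)/0.9864 = -1.5308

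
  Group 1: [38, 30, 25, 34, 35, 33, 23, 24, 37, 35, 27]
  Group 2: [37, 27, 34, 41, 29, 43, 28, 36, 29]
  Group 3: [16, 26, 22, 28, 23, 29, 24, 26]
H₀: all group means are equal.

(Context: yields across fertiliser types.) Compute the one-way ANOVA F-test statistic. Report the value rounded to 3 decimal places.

test statistic = 7.306

Group means [31.00, 33.78, 24.25], grand mean 29.964
SSB = Σnᵢ(x̄ᵢ−x̄)² = 403.909; SSW = ΣΣ(x−x̄ᵢ)² = 691.056
MSB = 403.909/2 = 201.9544; MSW = 691.056/25 = 27.6422
F = MSB/MSW = 7.3060
df = (2, 25)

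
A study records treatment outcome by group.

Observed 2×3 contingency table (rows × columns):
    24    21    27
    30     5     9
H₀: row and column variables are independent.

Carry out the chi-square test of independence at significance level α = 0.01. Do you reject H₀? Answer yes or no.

reject H₀: yes

Row totals [72, 44], col totals [54, 26, 36], n=116
χ² = (24−33.52)²/33.52 + (21−16.14)²/16.14 + (27−22.34)²/22.34 + (30−20.48)²/20.48 + (5−9.86)²/9.86 + (9−13.66)²/13.66 = 13.5433
df = 2
p-value (upper-tail) = 0.00115
At α=0.01: p < α → reject H₀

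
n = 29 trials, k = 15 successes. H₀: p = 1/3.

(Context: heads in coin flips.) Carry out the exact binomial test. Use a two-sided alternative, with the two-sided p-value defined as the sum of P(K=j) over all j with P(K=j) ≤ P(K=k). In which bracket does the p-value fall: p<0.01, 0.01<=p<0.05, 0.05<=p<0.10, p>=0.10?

Exact binomial: n=29, k=15, p₀=1/3=0.3333
P(X=j) = C(n,j)·p₀^j·(1−p₀)^(n−j); p = Σ P(X=j) over j with P(X=j) ≤ P(X=15)
p-value (two-sided) = 0.04724
→ bracket: 0.01<=p<0.05

p-value bracket: 0.01<=p<0.05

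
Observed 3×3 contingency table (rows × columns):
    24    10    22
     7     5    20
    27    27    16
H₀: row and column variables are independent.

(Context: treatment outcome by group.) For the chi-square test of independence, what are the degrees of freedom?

df = (r−1)(c−1) = (3−1)·(3−1) = 4

degrees of freedom = 4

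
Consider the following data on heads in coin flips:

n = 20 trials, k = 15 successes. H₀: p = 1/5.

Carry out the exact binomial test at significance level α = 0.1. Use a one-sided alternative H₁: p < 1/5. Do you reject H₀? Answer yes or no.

Exact binomial: n=20, k=15, p₀=1/5=0.2000
P(X≤15) from Σ C(n,i)·p₀^i·(1−p₀)^(n−i)
p-value (one-sided, H₁ less) = 1.00000
At α=0.1: p ≥ α → fail to reject H₀

reject H₀: no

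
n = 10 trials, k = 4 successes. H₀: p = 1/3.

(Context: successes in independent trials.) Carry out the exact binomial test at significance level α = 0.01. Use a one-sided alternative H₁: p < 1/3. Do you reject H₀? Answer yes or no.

Exact binomial: n=10, k=4, p₀=1/3=0.3333
P(X≤4) from Σ C(n,i)·p₀^i·(1−p₀)^(n−i)
p-value (one-sided, H₁ less) = 0.78687
At α=0.01: p ≥ α → fail to reject H₀

reject H₀: no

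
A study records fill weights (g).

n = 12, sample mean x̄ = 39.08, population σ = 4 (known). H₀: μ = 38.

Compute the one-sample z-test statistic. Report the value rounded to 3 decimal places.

SE = σ/√n = 4/√12 = 1.1547
z = (x̄−μ₀)/SE = (39.08−38)/1.1547 = 0.9353

test statistic = 0.935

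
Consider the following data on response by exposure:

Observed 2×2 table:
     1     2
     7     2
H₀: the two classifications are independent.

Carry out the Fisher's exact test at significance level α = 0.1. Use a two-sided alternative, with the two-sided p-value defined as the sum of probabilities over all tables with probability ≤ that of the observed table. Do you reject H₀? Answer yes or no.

reject H₀: no

Margins: r₁=3, r₂=9, c₁=8, c₂=4, n=12
p_obs = C(3,1)·C(9,7)/C(12,8); sum pmf over tables with pmf ≤ p_obs
p-value (two-sided) = 0.23636
At α=0.1: p ≥ α → fail to reject H₀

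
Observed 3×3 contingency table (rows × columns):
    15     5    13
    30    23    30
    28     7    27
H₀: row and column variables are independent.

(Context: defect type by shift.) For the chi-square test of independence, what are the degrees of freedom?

df = (r−1)(c−1) = (3−1)·(3−1) = 4

degrees of freedom = 4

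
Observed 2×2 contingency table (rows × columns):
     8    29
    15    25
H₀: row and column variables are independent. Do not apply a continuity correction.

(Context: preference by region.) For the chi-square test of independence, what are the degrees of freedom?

degrees of freedom = 1

df = (r−1)(c−1) = (2−1)·(2−1) = 1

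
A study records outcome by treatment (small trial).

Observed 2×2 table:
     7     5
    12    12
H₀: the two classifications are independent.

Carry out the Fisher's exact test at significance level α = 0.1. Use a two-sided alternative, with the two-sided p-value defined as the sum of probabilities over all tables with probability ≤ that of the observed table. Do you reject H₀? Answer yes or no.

Margins: r₁=12, r₂=24, c₁=19, c₂=17, n=36
p_obs = C(12,7)·C(24,12)/C(36,19); sum pmf over tables with pmf ≤ p_obs
p-value (two-sided) = 0.73173
At α=0.1: p ≥ α → fail to reject H₀

reject H₀: no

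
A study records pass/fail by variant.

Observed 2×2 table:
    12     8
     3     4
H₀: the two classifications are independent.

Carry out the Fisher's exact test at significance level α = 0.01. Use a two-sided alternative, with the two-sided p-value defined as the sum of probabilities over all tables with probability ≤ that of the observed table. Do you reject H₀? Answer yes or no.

Margins: r₁=20, r₂=7, c₁=15, c₂=12, n=27
p_obs = C(20,12)·C(7,3)/C(27,15); sum pmf over tables with pmf ≤ p_obs
p-value (two-sided) = 0.66184
At α=0.01: p ≥ α → fail to reject H₀

reject H₀: no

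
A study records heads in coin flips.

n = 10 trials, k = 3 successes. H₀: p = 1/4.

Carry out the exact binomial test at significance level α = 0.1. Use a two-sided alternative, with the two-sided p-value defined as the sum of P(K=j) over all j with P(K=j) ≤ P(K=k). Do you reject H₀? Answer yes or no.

Exact binomial: n=10, k=3, p₀=1/4=0.2500
P(X=j) = C(n,j)·p₀^j·(1−p₀)^(n−j); p = Σ P(X=j) over j with P(X=j) ≤ P(X=3)
p-value (two-sided) = 0.71843
At α=0.1: p ≥ α → fail to reject H₀

reject H₀: no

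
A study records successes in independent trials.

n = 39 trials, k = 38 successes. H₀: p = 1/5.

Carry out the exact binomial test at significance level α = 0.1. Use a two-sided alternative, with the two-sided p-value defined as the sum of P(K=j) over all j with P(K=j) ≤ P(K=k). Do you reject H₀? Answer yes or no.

Exact binomial: n=39, k=38, p₀=1/5=0.2000
P(X=j) = C(n,j)·p₀^j·(1−p₀)^(n−j); p = Σ P(X=j) over j with P(X=j) ≤ P(X=38)
p-value (two-sided) = 0.00000
At α=0.1: p < α → reject H₀

reject H₀: yes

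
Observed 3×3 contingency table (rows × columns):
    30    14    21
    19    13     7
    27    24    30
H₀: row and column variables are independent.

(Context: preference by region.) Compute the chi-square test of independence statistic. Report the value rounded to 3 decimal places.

test statistic = 6.685

Row totals [65, 39, 81], col totals [76, 51, 58], n=185
χ² = (30−26.70)²/26.70 + (14−17.92)²/17.92 + (21−20.38)²/20.38 + (19−16.02)²/16.02 + (13−10.75)²/10.75 + (7−12.23)²/12.23 + (27−33.28)²/33.28 + (24−22.33)²/22.33 + (30−25.39)²/25.39 = 6.6854
df = 4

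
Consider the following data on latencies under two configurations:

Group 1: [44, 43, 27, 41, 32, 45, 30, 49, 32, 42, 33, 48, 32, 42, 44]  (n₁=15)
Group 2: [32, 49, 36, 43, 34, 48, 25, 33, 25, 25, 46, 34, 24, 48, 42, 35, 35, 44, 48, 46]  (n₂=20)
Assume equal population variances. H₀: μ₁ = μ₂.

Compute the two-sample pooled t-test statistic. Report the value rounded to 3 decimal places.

x̄₁=38.933, s₁=7.136, n₁=15
x̄₂=37.600, s₂=8.708, n₂=20
s_p² = [14·7.136² + 19·8.708²]/33 = 65.2646
SE = √(s_p²·(1/15+1/20)) = 2.7594
t = (38.933−37.600)/2.7594 = 0.4832
df = 33

test statistic = 0.483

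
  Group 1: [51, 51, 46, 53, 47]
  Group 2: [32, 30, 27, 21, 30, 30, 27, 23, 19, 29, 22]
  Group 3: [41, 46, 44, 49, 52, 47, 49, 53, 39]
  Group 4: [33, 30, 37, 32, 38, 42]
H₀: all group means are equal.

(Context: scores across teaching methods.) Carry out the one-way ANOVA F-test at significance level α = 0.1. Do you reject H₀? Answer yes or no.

Group means [49.60, 26.36, 46.67, 35.33], grand mean 37.742
SSB = Σnᵢ(x̄ᵢ−x̄)² = 2878.857; SSW = ΣΣ(x−x̄ᵢ)² = 505.079
MSB = 2878.857/3 = 959.6189; MSW = 505.079/27 = 18.7066
F = MSB/MSW = 51.2984
df = (3, 27)
p-value (upper-tail) = 0.00000
At α=0.1: p < α → reject H₀

reject H₀: yes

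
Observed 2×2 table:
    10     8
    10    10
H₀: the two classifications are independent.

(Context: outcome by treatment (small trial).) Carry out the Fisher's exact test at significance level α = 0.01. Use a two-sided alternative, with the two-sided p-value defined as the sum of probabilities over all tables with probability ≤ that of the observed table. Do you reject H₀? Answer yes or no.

Margins: r₁=18, r₂=20, c₁=20, c₂=18, n=38
p_obs = C(18,10)·C(20,10)/C(38,20); sum pmf over tables with pmf ≤ p_obs
p-value (two-sided) = 0.75680
At α=0.01: p ≥ α → fail to reject H₀

reject H₀: no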